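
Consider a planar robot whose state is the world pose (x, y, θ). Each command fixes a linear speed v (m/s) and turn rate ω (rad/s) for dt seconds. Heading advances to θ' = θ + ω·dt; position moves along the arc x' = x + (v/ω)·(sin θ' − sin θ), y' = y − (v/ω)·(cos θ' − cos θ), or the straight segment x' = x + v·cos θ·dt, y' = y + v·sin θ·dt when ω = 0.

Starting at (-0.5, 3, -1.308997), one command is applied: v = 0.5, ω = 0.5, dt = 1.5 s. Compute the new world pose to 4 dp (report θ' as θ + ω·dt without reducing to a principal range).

(-0.0644, 2.4110, -0.5590)

θ' = -1.3090 + 0.5·1.5 = -0.5590
R = v/ω = 0.5/0.5 = 1.0000
x' = -0.5 + 1.0000·(sin -0.5590 − sin -1.3090) = -0.0644
y' = 3 − 1.0000·(cos -0.5590 − cos -1.3090) = 2.4110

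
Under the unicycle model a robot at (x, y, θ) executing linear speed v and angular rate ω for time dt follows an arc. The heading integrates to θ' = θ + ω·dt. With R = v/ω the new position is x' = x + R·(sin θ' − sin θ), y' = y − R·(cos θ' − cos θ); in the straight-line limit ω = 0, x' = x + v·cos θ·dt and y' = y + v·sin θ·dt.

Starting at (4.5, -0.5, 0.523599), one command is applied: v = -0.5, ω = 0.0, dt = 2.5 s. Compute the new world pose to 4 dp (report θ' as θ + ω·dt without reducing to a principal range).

θ' = 0.5236 + 0.0·2.5 = 0.5236
ω = 0 → straight: x' = 4.5 + -0.5·cos(0.5236)·2.5 = 3.4175
y' = -0.5 + -0.5·sin(0.5236)·2.5 = -1.1250

(3.4175, -1.1250, 0.5236)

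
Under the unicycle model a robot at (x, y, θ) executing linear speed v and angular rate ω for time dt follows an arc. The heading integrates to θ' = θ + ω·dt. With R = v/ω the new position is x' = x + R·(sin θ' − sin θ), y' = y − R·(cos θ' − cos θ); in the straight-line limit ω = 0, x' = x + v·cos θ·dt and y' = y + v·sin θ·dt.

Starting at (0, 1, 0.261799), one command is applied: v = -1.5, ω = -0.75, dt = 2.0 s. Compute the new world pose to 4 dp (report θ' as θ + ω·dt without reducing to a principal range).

θ' = 0.2618 + -0.75·2.0 = -1.2382
R = v/ω = -1.5/-0.75 = 2.0000
x' = 0 + 2.0000·(sin -1.2382 − sin 0.2618) = -2.4080
y' = 1 − 2.0000·(cos -1.2382 − cos 0.2618) = 2.2789

(-2.4080, 2.2789, -1.2382)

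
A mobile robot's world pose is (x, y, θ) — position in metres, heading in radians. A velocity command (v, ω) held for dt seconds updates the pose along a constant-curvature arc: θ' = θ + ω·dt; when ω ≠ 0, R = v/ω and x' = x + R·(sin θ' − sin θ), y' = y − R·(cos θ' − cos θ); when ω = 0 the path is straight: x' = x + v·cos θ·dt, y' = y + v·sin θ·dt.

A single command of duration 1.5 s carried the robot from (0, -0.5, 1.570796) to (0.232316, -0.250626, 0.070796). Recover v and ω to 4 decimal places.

Δθ = 0.070796 − 1.570796 = -1.500000
ω = Δθ/dt = -1.500000/1.5 = -1.0000
R = −Δy/(cos θ' − cos θ) = -0.2500
v = R·ω = -0.2500·-1.0000 = 0.2500

v = 0.2500, ω = -1.0000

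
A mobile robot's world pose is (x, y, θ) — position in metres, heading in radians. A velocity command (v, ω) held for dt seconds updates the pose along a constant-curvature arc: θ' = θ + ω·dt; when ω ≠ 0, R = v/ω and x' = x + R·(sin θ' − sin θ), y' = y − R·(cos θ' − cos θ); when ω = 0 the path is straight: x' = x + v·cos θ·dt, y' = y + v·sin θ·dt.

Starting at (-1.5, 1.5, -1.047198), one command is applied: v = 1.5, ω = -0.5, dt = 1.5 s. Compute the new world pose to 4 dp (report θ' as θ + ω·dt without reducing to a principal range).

θ' = -1.0472 + -0.5·1.5 = -1.7972
R = v/ω = 1.5/-0.5 = -3.0000
x' = -1.5 + -3.0000·(sin -1.7972 − sin -1.0472) = -1.1746
y' = 1.5 − -3.0000·(cos -1.7972 − cos -1.0472) = -0.6734

(-1.1746, -0.6734, -1.7972)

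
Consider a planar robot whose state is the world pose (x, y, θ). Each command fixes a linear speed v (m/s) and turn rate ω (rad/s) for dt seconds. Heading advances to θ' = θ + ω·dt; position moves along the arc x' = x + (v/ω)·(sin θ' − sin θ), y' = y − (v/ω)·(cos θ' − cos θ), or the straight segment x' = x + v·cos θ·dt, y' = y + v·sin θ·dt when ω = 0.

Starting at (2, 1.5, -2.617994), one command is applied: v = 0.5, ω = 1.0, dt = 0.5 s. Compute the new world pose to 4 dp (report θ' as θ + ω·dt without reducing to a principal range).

θ' = -2.6180 + 1.0·0.5 = -2.1180
R = v/ω = 0.5/1.0 = 0.5000
x' = 2 + 0.5000·(sin -2.1180 − sin -2.6180) = 1.8230
y' = 1.5 − 0.5000·(cos -2.1180 − cos -2.6180) = 1.3271

(1.8230, 1.3271, -2.1180)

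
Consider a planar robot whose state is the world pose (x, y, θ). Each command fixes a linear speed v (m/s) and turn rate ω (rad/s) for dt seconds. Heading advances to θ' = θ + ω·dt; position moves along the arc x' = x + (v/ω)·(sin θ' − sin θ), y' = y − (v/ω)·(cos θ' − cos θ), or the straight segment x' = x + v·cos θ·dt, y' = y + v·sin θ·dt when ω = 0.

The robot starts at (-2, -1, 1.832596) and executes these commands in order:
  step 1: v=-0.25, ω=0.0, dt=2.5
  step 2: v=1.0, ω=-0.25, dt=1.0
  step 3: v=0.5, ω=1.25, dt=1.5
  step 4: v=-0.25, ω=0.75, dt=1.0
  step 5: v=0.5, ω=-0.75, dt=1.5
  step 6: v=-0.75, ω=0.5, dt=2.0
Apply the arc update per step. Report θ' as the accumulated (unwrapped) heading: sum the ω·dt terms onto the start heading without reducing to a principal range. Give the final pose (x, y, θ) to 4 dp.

step 1: θ'=1.8326 (straight) → pose (-1.8382, -1.6037, 1.8326)
step 2: θ'=1.5826 (R=-4.0000) → pose (-1.9743, -0.6156, 1.5826)
step 3: θ'=3.4576 (R=0.4000) → pose (-2.4985, -0.2401, 3.4576)
step 4: θ'=4.2076 (R=-0.3333) → pose (-2.3104, -0.0845, 4.2076)
step 5: θ'=3.0826 (R=-0.6667) → pose (-2.9332, -0.4276, 3.0826)
step 6: θ'=4.0826 (R=-1.5000) → pose (-1.6325, 0.1863, 4.0826)

(-1.6325, 0.1863, 4.0826)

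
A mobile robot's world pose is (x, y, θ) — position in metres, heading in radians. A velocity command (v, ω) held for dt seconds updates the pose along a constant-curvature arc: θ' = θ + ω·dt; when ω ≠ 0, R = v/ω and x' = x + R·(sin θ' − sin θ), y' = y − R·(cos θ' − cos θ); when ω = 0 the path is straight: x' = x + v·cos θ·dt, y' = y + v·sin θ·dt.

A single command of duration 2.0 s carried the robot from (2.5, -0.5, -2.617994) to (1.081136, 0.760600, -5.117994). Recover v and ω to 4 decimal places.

v = 1.2500, ω = -1.2500

Δθ = -5.117994 − -2.617994 = -2.500000
ω = Δθ/dt = -2.500000/2.0 = -1.2500
R = Δx/(sin θ' − sin θ) = -1.0000
v = R·ω = -1.0000·-1.2500 = 1.2500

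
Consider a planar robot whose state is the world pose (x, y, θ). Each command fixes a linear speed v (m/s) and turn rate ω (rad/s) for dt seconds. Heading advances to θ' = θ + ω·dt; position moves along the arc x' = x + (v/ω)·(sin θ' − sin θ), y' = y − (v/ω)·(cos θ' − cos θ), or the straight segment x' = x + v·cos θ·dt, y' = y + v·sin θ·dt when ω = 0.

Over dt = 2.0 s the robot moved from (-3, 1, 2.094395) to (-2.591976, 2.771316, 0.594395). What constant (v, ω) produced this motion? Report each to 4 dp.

v = 1.0000, ω = -0.7500

Δθ = 0.594395 − 2.094395 = -1.500000
ω = Δθ/dt = -1.500000/2.0 = -0.7500
R = −Δy/(cos θ' − cos θ) = -1.3333
v = R·ω = -1.3333·-0.7500 = 1.0000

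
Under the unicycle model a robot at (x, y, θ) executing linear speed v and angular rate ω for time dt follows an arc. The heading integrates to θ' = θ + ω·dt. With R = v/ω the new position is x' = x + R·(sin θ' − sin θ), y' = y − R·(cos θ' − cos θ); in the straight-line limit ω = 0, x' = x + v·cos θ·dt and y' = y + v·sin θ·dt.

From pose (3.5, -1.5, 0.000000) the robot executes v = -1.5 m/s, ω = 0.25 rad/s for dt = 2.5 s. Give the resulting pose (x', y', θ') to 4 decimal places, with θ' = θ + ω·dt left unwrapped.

θ' = 0.0000 + 0.25·2.5 = 0.6250
R = v/ω = -1.5/0.25 = -6.0000
x' = 3.5 + -6.0000·(sin 0.6250 − sin 0.0000) = -0.0106
y' = -1.5 − -6.0000·(cos 0.6250 − cos 0.0000) = -2.6342

(-0.0106, -2.6342, 0.6250)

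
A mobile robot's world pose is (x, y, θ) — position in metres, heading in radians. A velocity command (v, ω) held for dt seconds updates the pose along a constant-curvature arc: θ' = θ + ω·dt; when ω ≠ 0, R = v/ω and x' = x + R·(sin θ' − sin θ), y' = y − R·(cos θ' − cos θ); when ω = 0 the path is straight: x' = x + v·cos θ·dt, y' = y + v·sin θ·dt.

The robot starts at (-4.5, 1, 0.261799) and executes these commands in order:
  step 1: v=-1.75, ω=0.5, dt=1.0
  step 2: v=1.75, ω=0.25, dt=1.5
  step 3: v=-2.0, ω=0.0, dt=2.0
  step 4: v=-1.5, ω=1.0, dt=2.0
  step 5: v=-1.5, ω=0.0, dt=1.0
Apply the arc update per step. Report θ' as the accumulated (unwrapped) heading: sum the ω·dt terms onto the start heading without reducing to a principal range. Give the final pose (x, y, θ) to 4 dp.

(-3.3187, -3.4936, 3.1368)

step 1: θ'=0.7618 (R=-3.5000) → pose (-6.0099, 0.1518, 0.7618)
step 2: θ'=1.1368 (R=7.0000) → pose (-4.4904, 2.2735, 1.1368)
step 3: θ'=1.1368 (straight) → pose (-6.1724, -1.3557, 1.1368)
step 4: θ'=3.1368 (R=-1.5000) → pose (-4.8187, -3.4864, 3.1368)
step 5: θ'=3.1368 (straight) → pose (-3.3187, -3.4936, 3.1368)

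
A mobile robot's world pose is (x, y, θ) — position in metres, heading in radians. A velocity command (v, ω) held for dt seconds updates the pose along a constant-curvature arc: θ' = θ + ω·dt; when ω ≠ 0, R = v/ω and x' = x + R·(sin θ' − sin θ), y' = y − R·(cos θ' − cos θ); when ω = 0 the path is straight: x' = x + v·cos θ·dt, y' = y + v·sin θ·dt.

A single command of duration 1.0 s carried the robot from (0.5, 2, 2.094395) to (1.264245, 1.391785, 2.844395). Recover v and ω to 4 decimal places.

v = -1.0000, ω = 0.7500

Δθ = 2.844395 − 2.094395 = 0.750000
ω = Δθ/dt = 0.750000/1.0 = 0.7500
R = Δx/(sin θ' − sin θ) = -1.3333
v = R·ω = -1.3333·0.7500 = -1.0000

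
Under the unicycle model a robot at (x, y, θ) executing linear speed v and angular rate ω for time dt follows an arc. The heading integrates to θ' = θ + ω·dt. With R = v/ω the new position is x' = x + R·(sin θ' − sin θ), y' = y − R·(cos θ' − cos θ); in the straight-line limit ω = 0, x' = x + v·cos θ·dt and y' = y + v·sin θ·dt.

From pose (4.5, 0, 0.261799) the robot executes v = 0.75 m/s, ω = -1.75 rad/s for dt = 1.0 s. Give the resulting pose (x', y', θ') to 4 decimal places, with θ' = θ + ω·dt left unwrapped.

(5.0380, -0.3786, -1.4882)

θ' = 0.2618 + -1.75·1.0 = -1.4882
R = v/ω = 0.75/-1.75 = -0.4286
x' = 4.5 + -0.4286·(sin -1.4882 − sin 0.2618) = 5.0380
y' = 0 − -0.4286·(cos -1.4882 − cos 0.2618) = -0.3786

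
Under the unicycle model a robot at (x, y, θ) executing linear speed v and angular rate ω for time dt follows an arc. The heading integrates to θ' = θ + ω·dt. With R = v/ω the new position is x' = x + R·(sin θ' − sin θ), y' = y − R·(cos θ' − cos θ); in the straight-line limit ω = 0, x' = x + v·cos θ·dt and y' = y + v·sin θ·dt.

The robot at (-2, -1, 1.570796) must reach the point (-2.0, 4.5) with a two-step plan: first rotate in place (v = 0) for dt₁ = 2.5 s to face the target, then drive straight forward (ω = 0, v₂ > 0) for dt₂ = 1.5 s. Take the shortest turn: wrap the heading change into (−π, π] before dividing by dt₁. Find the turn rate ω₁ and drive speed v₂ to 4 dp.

ω₁ = 0.0000, v₂ = 3.6667

heading to target = atan2(4.5−-1, -2−-2) = 1.5708
Δθ = wrap(1.5708 − 1.5708) = 0.0000; ω₁ = Δθ/dt₁ = 0.0000
distance = √((-2−-2)² + (4.5−-1)²) = 5.5000; v₂ = distance/dt₂ = 3.6667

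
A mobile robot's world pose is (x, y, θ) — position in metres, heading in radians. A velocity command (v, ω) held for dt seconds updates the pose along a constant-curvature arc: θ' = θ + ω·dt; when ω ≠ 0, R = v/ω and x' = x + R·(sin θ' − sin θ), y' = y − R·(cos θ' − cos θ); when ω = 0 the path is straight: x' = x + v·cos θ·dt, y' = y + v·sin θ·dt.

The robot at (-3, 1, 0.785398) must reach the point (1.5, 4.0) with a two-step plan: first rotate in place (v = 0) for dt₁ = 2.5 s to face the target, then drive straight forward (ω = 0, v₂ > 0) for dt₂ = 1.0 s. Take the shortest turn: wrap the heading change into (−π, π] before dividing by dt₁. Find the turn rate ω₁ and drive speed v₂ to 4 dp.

heading to target = atan2(4−1, 1.5−-3) = 0.5880
Δθ = wrap(0.5880 − 0.7854) = -0.1974; ω₁ = Δθ/dt₁ = -0.0790
distance = √((1.5−-3)² + (4−1)²) = 5.4083; v₂ = distance/dt₂ = 5.4083

ω₁ = -0.0790, v₂ = 5.4083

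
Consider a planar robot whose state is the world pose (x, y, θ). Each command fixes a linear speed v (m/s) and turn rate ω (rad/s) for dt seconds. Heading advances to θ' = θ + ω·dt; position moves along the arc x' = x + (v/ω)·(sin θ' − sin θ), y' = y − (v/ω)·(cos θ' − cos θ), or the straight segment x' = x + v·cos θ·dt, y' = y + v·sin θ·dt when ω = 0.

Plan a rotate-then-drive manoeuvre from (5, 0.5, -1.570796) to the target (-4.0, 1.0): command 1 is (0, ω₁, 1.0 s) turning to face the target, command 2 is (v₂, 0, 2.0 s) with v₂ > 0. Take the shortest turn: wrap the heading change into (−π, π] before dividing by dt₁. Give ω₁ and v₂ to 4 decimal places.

ω₁ = -1.6263, v₂ = 4.5069

heading to target = atan2(1−0.5, -4−5) = 3.0861
Δθ = wrap(3.0861 − -1.5708) = -1.6263; ω₁ = Δθ/dt₁ = -1.6263
distance = √((-4−5)² + (1−0.5)²) = 9.0139; v₂ = distance/dt₂ = 4.5069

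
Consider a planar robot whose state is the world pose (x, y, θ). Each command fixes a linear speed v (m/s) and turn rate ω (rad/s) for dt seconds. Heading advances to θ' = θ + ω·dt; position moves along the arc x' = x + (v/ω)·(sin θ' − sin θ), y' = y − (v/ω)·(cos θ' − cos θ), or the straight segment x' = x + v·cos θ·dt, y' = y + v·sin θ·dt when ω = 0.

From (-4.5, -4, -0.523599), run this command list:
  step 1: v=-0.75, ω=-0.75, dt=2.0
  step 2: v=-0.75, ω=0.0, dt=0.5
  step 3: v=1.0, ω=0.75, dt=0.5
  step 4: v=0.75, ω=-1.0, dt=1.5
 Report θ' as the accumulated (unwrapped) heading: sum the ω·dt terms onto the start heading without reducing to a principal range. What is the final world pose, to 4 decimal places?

step 1: θ'=-2.0236 (R=1.0000) → pose (-4.8992, -2.6965, -2.0236)
step 2: θ'=-2.0236 (straight) → pose (-4.7352, -2.3593, -2.0236)
step 3: θ'=-1.6486 (R=1.3333) → pose (-4.8655, -2.8390, -1.6486)
step 4: θ'=-3.1486 (R=-0.7500) → pose (-5.6185, -3.5307, -3.1486)

(-5.6185, -3.5307, -3.1486)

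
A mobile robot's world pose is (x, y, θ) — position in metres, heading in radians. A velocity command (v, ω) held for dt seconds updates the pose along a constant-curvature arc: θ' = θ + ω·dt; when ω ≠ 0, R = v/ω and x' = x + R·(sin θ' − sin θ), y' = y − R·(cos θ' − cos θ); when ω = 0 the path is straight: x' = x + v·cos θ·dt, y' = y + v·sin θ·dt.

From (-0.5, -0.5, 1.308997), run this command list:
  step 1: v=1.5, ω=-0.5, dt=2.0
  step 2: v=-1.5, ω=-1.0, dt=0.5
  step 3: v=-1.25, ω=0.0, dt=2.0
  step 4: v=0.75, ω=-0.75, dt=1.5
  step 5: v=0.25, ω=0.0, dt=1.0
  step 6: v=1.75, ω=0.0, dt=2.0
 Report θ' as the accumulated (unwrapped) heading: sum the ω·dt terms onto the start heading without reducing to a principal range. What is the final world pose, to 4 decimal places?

(0.0131, -2.3464, -1.3160)

step 1: θ'=0.3090 (R=-3.0000) → pose (1.4855, 1.5815, 0.3090)
step 2: θ'=-0.1910 (R=1.5000) → pose (0.7445, 1.5377, -0.1910)
step 3: θ'=-0.1910 (straight) → pose (-1.7100, 2.0123, -0.1910)
step 4: θ'=-1.3160 (R=-1.0000) → pose (-0.9321, 1.2825, -1.3160)
step 5: θ'=-1.3160 (straight) → pose (-0.8691, 1.0406, -1.3160)
step 6: θ'=-1.3160 (straight) → pose (0.0131, -2.3464, -1.3160)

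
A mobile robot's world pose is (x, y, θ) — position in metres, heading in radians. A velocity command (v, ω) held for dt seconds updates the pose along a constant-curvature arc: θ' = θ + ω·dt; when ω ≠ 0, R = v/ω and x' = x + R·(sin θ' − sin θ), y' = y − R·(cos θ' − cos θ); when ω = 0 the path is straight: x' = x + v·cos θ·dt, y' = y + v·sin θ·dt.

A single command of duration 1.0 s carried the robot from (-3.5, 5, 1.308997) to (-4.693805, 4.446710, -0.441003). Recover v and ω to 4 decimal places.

v = -1.5000, ω = -1.7500

Δθ = -0.441003 − 1.308997 = -1.750000
ω = Δθ/dt = -1.750000/1.0 = -1.7500
R = Δx/(sin θ' − sin θ) = 0.8571
v = R·ω = 0.8571·-1.7500 = -1.5000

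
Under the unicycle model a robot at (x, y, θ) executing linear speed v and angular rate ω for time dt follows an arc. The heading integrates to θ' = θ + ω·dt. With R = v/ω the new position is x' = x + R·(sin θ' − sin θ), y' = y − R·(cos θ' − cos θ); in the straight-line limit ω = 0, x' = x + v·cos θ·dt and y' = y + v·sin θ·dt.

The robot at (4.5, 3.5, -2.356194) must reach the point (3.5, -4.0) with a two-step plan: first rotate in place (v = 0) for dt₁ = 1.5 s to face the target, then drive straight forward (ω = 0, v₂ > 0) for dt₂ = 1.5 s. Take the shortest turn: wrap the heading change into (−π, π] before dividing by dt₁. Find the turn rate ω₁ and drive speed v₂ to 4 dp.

heading to target = atan2(-4−3.5, 3.5−4.5) = -1.7033
Δθ = wrap(-1.7033 − -2.3562) = 0.6528; ω₁ = Δθ/dt₁ = 0.4352
distance = √((3.5−4.5)² + (-4−3.5)²) = 7.5664; v₂ = distance/dt₂ = 5.0442

ω₁ = 0.4352, v₂ = 5.0442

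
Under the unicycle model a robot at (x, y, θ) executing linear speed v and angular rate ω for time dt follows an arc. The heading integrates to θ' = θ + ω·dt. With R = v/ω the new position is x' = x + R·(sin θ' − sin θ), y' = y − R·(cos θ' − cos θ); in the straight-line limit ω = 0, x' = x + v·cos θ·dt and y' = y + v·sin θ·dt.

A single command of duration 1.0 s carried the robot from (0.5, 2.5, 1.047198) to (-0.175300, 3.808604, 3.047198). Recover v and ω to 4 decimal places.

Δθ = 3.047198 − 1.047198 = 2.000000
ω = Δθ/dt = 2.000000/1.0 = 2.0000
R = −Δy/(cos θ' − cos θ) = 0.8750
v = R·ω = 0.8750·2.0000 = 1.7500

v = 1.7500, ω = 2.0000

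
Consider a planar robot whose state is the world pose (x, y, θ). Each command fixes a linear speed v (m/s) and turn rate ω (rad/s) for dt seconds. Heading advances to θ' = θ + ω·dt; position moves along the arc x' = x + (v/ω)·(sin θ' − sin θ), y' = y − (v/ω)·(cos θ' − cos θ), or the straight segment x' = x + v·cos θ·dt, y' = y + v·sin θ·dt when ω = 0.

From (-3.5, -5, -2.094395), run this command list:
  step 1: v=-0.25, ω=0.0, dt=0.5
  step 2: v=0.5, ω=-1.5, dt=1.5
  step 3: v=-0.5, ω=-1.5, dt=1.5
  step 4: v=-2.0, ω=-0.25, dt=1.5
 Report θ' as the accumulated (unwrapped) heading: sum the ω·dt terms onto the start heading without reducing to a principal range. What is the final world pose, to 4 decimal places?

step 1: θ'=-2.0944 (straight) → pose (-3.4375, -4.8917, -2.0944)
step 2: θ'=-4.3444 (R=-0.3333) → pose (-4.0372, -4.8450, -4.3444)
step 3: θ'=-6.5944 (R=0.3333) → pose (-4.4503, -5.2822, -6.5944)
step 4: θ'=-6.9694 (R=8.0000) → pose (-7.0695, -3.8557, -6.9694)

(-7.0695, -3.8557, -6.9694)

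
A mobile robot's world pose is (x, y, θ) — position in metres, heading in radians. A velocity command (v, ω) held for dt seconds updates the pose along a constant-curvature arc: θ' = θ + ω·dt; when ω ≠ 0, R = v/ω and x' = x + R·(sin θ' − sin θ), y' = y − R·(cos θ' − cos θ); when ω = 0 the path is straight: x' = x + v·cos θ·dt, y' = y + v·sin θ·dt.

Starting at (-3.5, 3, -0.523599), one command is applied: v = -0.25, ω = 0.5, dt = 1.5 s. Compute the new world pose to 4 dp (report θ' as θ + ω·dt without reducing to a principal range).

θ' = -0.5236 + 0.5·1.5 = 0.2264
R = v/ω = -0.25/0.5 = -0.5000
x' = -3.5 + -0.5000·(sin 0.2264 − sin -0.5236) = -3.8622
y' = 3 − -0.5000·(cos 0.2264 − cos -0.5236) = 3.0542

(-3.8622, 3.0542, 0.2264)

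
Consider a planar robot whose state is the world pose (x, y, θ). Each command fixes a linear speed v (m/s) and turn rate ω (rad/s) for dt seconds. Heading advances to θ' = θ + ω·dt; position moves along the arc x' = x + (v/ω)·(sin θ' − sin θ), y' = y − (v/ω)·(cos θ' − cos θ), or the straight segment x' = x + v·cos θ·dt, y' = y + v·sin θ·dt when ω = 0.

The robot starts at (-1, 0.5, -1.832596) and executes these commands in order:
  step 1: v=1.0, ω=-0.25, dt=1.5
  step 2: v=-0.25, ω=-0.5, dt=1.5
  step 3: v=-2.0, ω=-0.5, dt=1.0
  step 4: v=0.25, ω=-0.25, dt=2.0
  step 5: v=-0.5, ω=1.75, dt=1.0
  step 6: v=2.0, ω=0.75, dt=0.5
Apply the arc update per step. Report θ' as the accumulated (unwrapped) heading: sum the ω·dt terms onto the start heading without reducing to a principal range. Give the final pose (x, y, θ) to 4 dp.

(0.2261, -1.3838, -1.8326)

step 1: θ'=-2.2076 (R=-4.0000) → pose (-1.6477, -0.8432, -2.2076)
step 2: θ'=-2.9576 (R=0.5000) → pose (-1.3372, -0.6490, -2.9576)
step 3: θ'=-3.4576 (R=4.0000) → pose (0.6378, -0.7795, -3.4576)
step 4: θ'=-3.9576 (R=-1.0000) → pose (0.2201, -0.5142, -3.9576)
step 5: θ'=-2.2076 (R=-0.2857) → pose (0.6579, -0.4883, -2.2076)
step 6: θ'=-1.8326 (R=2.6667) → pose (0.2261, -1.3838, -1.8326)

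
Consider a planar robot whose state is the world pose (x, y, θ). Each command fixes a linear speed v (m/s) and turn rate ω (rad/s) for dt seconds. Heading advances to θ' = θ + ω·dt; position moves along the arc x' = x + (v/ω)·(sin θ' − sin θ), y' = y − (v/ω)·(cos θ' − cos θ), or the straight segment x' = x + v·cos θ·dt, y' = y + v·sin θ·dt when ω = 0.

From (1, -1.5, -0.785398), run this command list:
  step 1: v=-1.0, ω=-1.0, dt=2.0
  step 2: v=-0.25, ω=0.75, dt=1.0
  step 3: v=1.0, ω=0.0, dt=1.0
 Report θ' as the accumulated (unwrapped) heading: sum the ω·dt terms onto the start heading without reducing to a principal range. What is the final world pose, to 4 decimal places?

(1.0921, -0.5866, -2.0354)

step 1: θ'=-2.7854 (R=1.0000) → pose (1.3584, 0.1443, -2.7854)
step 2: θ'=-2.0354 (R=-0.3333) → pose (1.5402, 0.3074, -2.0354)
step 3: θ'=-2.0354 (straight) → pose (1.0921, -0.5866, -2.0354)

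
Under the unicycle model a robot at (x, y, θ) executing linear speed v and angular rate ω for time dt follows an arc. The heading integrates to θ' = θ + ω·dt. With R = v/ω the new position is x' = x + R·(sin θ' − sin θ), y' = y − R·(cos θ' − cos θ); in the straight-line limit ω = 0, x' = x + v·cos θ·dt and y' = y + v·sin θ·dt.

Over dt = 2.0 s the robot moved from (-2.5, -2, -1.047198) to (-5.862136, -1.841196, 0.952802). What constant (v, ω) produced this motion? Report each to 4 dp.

v = -2.0000, ω = 1.0000

Δθ = 0.952802 − -1.047198 = 2.000000
ω = Δθ/dt = 2.000000/2.0 = 1.0000
R = Δx/(sin θ' − sin θ) = -2.0000
v = R·ω = -2.0000·1.0000 = -2.0000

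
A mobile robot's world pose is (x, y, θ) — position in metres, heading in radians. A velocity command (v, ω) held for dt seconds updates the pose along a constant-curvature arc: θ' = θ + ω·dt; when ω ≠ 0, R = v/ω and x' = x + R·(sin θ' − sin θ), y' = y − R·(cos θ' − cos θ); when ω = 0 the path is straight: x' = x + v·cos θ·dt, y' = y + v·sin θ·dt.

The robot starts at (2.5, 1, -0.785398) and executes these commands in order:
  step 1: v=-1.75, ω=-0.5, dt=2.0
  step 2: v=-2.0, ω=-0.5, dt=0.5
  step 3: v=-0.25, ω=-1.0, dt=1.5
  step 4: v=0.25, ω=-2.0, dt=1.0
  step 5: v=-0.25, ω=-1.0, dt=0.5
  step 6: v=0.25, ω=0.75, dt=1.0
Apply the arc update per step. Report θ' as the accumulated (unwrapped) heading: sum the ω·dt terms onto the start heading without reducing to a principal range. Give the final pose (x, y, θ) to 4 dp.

step 1: θ'=-1.7854 (R=3.5000) → pose (1.5552, 4.2202, -1.7854)
step 2: θ'=-2.0354 (R=4.0000) → pose (1.8874, 5.1607, -2.0354)
step 3: θ'=-3.5354 (R=0.2500) → pose (2.2068, 5.2795, -3.5354)
step 4: θ'=-5.5354 (R=-0.1250) → pose (2.1698, 5.4866, -5.5354)
step 5: θ'=-6.0354 (R=0.2500) → pose (2.0611, 5.4275, -6.0354)
step 6: θ'=-5.2854 (R=0.3333) → pose (2.2594, 5.5700, -5.2854)

(2.2594, 5.5700, -5.2854)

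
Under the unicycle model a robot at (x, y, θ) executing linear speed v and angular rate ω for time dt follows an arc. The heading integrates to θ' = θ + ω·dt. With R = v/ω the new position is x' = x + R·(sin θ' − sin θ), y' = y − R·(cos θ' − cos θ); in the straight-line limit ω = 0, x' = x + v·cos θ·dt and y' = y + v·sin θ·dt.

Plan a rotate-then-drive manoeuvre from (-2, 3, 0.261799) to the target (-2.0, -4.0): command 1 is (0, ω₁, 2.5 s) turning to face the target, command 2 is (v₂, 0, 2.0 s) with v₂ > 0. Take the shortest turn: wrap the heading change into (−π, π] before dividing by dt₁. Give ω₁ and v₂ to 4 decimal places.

ω₁ = -0.7330, v₂ = 3.5000

heading to target = atan2(-4−3, -2−-2) = -1.5708
Δθ = wrap(-1.5708 − 0.2618) = -1.8326; ω₁ = Δθ/dt₁ = -0.7330
distance = √((-2−-2)² + (-4−3)²) = 7.0000; v₂ = distance/dt₂ = 3.5000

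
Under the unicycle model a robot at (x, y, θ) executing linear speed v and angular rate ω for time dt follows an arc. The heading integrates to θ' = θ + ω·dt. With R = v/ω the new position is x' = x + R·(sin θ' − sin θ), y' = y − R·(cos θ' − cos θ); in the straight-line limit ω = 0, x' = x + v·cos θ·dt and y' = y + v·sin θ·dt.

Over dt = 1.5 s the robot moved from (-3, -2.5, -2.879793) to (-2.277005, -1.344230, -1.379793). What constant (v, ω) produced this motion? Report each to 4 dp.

Δθ = -1.379793 − -2.879793 = 1.500000
ω = Δθ/dt = 1.500000/1.5 = 1.0000
R = −Δy/(cos θ' − cos θ) = -1.0000
v = R·ω = -1.0000·1.0000 = -1.0000

v = -1.0000, ω = 1.0000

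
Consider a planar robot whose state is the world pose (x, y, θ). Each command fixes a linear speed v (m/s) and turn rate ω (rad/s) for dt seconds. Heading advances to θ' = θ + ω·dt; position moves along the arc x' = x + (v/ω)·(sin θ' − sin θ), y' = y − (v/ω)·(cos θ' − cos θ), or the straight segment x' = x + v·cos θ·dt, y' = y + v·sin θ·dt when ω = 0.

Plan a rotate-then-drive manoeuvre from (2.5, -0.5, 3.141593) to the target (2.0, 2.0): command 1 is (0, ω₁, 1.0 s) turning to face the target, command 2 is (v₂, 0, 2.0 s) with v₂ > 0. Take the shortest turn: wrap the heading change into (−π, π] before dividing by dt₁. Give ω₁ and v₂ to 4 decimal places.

ω₁ = -1.3734, v₂ = 1.2748

heading to target = atan2(2−-0.5, 2−2.5) = 1.7682
Δθ = wrap(1.7682 − 3.1416) = -1.3734; ω₁ = Δθ/dt₁ = -1.3734
distance = √((2−2.5)² + (2−-0.5)²) = 2.5495; v₂ = distance/dt₂ = 1.2748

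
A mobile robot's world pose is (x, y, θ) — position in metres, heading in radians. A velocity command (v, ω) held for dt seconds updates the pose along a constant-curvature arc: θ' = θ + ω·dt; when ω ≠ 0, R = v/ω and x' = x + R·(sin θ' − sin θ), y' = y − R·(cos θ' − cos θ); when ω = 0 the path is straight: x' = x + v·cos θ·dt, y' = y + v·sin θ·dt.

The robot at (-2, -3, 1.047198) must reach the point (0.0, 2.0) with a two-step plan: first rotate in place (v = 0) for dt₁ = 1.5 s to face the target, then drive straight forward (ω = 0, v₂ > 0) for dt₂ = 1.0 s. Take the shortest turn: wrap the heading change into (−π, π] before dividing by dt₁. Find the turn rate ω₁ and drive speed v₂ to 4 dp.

ω₁ = 0.0954, v₂ = 5.3852

heading to target = atan2(2−-3, 0−-2) = 1.1903
Δθ = wrap(1.1903 − 1.0472) = 0.1431; ω₁ = Δθ/dt₁ = 0.0954
distance = √((0−-2)² + (2−-3)²) = 5.3852; v₂ = distance/dt₂ = 5.3852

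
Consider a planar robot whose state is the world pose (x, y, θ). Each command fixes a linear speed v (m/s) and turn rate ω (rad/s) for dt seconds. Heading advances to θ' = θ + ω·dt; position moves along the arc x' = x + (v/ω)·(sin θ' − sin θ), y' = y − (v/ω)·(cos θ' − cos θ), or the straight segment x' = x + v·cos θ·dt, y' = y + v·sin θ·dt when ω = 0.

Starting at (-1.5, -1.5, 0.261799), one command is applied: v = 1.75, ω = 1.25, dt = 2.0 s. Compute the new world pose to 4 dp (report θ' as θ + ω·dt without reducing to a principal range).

θ' = 0.2618 + 1.25·2.0 = 2.7618
R = v/ω = 1.75/1.25 = 1.4000
x' = -1.5 + 1.4000·(sin 2.7618 − sin 0.2618) = -1.3433
y' = -1.5 − 1.4000·(cos 2.7618 − cos 0.2618) = 1.1525

(-1.3433, 1.1525, 2.7618)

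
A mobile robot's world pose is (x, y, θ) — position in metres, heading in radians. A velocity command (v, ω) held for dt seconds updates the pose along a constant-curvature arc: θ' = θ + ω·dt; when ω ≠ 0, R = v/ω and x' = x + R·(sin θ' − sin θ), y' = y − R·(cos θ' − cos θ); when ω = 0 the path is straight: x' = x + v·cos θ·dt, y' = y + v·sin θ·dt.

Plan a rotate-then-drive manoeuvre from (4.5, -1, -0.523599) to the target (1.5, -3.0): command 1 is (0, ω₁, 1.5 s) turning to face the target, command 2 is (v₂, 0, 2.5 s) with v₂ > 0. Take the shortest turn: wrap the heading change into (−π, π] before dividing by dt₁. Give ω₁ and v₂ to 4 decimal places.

heading to target = atan2(-3−-1, 1.5−4.5) = -2.5536
Δθ = wrap(-2.5536 − -0.5236) = -2.0300; ω₁ = Δθ/dt₁ = -1.3533
distance = √((1.5−4.5)² + (-3−-1)²) = 3.6056; v₂ = distance/dt₂ = 1.4422

ω₁ = -1.3533, v₂ = 1.4422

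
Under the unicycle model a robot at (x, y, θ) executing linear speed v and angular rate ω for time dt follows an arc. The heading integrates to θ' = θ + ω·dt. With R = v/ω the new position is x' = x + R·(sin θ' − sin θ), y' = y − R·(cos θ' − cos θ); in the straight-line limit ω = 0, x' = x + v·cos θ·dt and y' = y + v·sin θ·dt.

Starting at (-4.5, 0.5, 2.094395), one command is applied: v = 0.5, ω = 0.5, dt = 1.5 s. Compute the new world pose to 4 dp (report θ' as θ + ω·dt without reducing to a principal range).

(-5.0732, 0.9562, 2.8444)

θ' = 2.0944 + 0.5·1.5 = 2.8444
R = v/ω = 0.5/0.5 = 1.0000
x' = -4.5 + 1.0000·(sin 2.8444 − sin 2.0944) = -5.0732
y' = 0.5 − 1.0000·(cos 2.8444 − cos 2.0944) = 0.9562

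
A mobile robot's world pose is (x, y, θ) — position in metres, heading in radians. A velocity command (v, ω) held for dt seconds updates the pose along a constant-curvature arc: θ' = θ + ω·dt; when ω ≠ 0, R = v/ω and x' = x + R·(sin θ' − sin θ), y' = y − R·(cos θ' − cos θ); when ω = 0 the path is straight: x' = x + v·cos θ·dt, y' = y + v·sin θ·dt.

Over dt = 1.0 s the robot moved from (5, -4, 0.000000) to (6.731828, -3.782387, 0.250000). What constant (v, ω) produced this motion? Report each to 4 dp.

Δθ = 0.250000 − 0.000000 = 0.250000
ω = Δθ/dt = 0.250000/1.0 = 0.2500
R = Δx/(sin θ' − sin θ) = 7.0000
v = R·ω = 7.0000·0.2500 = 1.7500

v = 1.7500, ω = 0.2500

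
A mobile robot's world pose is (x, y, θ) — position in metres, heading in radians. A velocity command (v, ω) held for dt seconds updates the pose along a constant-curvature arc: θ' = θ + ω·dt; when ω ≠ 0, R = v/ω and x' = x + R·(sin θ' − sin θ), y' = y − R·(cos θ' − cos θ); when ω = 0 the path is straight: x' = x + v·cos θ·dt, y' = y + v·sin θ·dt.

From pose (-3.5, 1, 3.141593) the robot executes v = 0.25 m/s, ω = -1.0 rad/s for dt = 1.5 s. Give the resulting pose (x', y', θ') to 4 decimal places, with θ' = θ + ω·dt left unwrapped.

(-3.7494, 1.2323, 1.6416)

θ' = 3.1416 + -1.0·1.5 = 1.6416
R = v/ω = 0.25/-1.0 = -0.2500
x' = -3.5 + -0.2500·(sin 1.6416 − sin 3.1416) = -3.7494
y' = 1 − -0.2500·(cos 1.6416 − cos 3.1416) = 1.2323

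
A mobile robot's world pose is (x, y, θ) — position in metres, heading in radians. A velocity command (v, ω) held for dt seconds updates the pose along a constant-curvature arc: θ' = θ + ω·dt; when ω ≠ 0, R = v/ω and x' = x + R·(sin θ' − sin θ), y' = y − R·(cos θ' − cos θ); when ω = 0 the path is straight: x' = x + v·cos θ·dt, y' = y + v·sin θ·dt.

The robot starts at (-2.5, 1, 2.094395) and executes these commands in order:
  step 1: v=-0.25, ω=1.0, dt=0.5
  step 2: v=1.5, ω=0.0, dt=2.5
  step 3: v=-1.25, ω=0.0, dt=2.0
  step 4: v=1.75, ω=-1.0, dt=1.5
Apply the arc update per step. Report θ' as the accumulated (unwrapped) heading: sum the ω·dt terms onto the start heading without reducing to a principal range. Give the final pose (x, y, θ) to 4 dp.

(-4.1257, 3.8589, 1.0944)

step 1: θ'=2.5944 (R=-0.2500) → pose (-2.4136, 0.9115, 2.5944)
step 2: θ'=2.5944 (straight) → pose (-5.6160, 2.8626, 2.5944)
step 3: θ'=2.5944 (straight) → pose (-3.4811, 1.5619, 2.5944)
step 4: θ'=1.0944 (R=-1.7500) → pose (-4.1257, 3.8589, 1.0944)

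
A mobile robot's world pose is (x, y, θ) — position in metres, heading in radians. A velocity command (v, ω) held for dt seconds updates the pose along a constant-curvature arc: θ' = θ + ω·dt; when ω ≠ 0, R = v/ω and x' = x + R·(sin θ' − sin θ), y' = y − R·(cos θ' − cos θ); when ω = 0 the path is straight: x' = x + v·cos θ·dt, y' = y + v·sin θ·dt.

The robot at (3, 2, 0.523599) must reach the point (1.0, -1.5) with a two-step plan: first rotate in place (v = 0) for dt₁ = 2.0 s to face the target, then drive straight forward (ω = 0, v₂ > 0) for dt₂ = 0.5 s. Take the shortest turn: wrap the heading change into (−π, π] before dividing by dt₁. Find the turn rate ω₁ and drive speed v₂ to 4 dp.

heading to target = atan2(-1.5−2, 1−3) = -2.0899
Δθ = wrap(-2.0899 − 0.5236) = -2.6135; ω₁ = Δθ/dt₁ = -1.3068
distance = √((1−3)² + (-1.5−2)²) = 4.0311; v₂ = distance/dt₂ = 8.0623

ω₁ = -1.3068, v₂ = 8.0623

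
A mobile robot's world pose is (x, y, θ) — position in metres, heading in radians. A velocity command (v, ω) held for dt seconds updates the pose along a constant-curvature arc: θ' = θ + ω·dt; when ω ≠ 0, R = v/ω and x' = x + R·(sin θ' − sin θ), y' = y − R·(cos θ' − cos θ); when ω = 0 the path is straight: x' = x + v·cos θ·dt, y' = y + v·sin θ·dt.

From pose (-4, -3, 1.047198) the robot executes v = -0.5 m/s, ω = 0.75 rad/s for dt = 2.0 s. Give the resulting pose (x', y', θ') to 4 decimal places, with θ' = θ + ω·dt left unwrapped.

θ' = 1.0472 + 0.75·2.0 = 2.5472
R = v/ω = -0.5/0.75 = -0.6667
x' = -4 + -0.6667·(sin 2.5472 − sin 1.0472) = -3.7960
y' = -3 − -0.6667·(cos 2.5472 − cos 1.0472) = -3.8857

(-3.7960, -3.8857, 2.5472)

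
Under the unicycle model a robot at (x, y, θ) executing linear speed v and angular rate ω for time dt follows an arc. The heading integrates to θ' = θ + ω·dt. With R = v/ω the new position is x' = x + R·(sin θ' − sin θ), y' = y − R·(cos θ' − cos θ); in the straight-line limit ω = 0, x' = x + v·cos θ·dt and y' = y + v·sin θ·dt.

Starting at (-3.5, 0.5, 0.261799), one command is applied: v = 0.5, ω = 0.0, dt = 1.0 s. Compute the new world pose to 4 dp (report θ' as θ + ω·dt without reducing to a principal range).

θ' = 0.2618 + 0.0·1.0 = 0.2618
ω = 0 → straight: x' = -3.5 + 0.5·cos(0.2618)·1.0 = -3.0170
y' = 0.5 + 0.5·sin(0.2618)·1.0 = 0.6294

(-3.0170, 0.6294, 0.2618)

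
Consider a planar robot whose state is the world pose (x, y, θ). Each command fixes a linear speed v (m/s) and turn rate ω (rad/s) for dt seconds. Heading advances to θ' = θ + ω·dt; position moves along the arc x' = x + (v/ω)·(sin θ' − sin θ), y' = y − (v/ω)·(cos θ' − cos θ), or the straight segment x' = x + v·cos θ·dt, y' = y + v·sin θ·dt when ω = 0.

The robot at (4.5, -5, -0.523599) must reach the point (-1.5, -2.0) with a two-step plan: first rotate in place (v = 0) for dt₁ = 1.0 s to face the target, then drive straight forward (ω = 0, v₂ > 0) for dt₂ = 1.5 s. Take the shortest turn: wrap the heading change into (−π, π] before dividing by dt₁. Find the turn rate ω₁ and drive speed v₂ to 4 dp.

heading to target = atan2(-2−-5, -1.5−4.5) = 2.6779
Δθ = wrap(2.6779 − -0.5236) = -3.0816; ω₁ = Δθ/dt₁ = -3.0816
distance = √((-1.5−4.5)² + (-2−-5)²) = 6.7082; v₂ = distance/dt₂ = 4.4721

ω₁ = -3.0816, v₂ = 4.4721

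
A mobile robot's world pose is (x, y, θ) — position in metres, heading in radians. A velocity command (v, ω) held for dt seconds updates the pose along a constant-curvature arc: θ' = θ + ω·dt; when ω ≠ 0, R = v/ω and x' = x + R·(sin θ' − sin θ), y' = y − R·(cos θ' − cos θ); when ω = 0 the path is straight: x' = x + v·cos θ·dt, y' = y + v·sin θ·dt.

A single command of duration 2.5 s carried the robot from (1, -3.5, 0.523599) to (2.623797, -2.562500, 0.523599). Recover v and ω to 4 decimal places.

Δθ = 0.523599 − 0.523599 = 0.000000
ω = Δθ/dt = 0.000000/2.5 = 0.0000
ω = 0 → v = (Δx·cos θ + Δy·sin θ)/dt = 0.7500

v = 0.7500, ω = 0.0000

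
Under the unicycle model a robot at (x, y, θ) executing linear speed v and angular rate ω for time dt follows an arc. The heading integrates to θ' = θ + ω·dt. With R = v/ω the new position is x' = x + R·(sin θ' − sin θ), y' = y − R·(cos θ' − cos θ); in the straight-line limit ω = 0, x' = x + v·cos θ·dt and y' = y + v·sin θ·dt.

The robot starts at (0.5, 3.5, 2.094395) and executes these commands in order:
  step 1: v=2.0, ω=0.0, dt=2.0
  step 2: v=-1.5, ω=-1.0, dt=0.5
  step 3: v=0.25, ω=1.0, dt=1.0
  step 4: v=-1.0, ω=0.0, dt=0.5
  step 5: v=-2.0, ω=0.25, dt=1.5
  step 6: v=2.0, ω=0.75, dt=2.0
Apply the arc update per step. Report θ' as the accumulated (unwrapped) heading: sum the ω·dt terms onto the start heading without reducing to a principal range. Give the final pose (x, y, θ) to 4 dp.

step 1: θ'=2.0944 (straight) → pose (-1.5000, 6.9641, 2.0944)
step 2: θ'=1.5944 (R=1.5000) → pose (-1.2995, 6.2495, 1.5944)
step 3: θ'=2.5944 (R=0.2500) → pose (-1.4193, 6.4571, 2.5944)
step 4: θ'=2.5944 (straight) → pose (-0.9923, 6.1969, 2.5944)
step 5: θ'=2.9694 (R=-8.0000) → pose (1.7993, 5.1471, 2.9694)
step 6: θ'=4.4694 (R=2.6667) → pose (-1.2460, 3.1615, 4.4694)

(-1.2460, 3.1615, 4.4694)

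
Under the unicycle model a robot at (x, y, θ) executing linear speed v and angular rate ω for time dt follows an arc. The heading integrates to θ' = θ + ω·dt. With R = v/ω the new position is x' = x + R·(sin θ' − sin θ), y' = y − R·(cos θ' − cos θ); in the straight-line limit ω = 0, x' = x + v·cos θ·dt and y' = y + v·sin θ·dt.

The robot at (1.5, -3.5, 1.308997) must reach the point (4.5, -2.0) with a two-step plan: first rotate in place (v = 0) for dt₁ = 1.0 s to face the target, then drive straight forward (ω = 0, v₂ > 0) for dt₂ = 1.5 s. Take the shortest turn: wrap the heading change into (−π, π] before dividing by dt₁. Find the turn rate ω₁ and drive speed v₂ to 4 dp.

ω₁ = -0.8453, v₂ = 2.2361

heading to target = atan2(-2−-3.5, 4.5−1.5) = 0.4636
Δθ = wrap(0.4636 − 1.3090) = -0.8453; ω₁ = Δθ/dt₁ = -0.8453
distance = √((4.5−1.5)² + (-2−-3.5)²) = 3.3541; v₂ = distance/dt₂ = 2.2361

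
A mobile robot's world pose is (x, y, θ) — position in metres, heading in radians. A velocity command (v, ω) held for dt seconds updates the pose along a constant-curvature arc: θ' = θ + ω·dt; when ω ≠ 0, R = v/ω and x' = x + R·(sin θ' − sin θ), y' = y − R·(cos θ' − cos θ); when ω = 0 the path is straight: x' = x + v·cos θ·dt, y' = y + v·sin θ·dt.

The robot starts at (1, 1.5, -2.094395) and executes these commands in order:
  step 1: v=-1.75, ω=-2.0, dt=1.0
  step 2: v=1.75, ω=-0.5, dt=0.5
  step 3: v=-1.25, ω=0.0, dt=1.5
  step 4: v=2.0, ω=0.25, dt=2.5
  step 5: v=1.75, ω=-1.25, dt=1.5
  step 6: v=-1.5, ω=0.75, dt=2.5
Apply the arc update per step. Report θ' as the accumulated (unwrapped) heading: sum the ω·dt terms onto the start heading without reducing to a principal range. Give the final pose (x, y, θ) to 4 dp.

(-0.3089, 3.4464, -3.7194)

step 1: θ'=-4.0944 (R=0.8750) → pose (2.4709, 1.5695, -4.0944)
step 2: θ'=-4.3444 (R=-3.5000) → pose (2.0579, 2.3383, -4.3444)
step 3: θ'=-4.3444 (straight) → pose (2.7324, 0.5888, -4.3444)
step 4: θ'=-3.7194 (R=8.0000) → pose (-0.3625, 4.4122, -3.7194)
step 5: θ'=-5.5944 (R=-1.4000) → pose (-0.4877, 6.6657, -5.5944)
step 6: θ'=-3.7194 (R=-2.0000) → pose (-0.3089, 3.4464, -3.7194)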